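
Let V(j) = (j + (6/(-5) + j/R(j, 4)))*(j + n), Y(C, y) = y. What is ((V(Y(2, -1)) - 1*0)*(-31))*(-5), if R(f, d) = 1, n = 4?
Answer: -1488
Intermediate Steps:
V(j) = (4 + j)*(-6/5 + 2*j) (V(j) = (j + (6/(-5) + j/1))*(j + 4) = (j + (6*(-⅕) + j*1))*(4 + j) = (j + (-6/5 + j))*(4 + j) = (-6/5 + 2*j)*(4 + j) = (4 + j)*(-6/5 + 2*j))
((V(Y(2, -1)) - 1*0)*(-31))*(-5) = (((-24/5 + 2*(-1)² + (34/5)*(-1)) - 1*0)*(-31))*(-5) = (((-24/5 + 2*1 - 34/5) + 0)*(-31))*(-5) = (((-24/5 + 2 - 34/5) + 0)*(-31))*(-5) = ((-48/5 + 0)*(-31))*(-5) = -48/5*(-31)*(-5) = (1488/5)*(-5) = -1488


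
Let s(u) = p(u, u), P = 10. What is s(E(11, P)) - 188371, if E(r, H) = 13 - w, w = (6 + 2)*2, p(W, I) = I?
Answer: -188374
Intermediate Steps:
w = 16 (w = 8*2 = 16)
E(r, H) = -3 (E(r, H) = 13 - 1*16 = 13 - 16 = -3)
s(u) = u
s(E(11, P)) - 188371 = -3 - 188371 = -188374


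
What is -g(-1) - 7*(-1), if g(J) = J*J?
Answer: 6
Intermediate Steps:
g(J) = J²
-g(-1) - 7*(-1) = -1*(-1)² - 7*(-1) = -1*1 + 7 = -1 + 7 = 6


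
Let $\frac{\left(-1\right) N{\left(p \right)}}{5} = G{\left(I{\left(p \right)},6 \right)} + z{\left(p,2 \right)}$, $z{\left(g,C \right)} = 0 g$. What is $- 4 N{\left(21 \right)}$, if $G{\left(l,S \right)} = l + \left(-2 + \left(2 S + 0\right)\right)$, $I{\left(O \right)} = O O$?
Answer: $9020$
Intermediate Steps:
$z{\left(g,C \right)} = 0$
$I{\left(O \right)} = O^{2}$
$G{\left(l,S \right)} = -2 + l + 2 S$ ($G{\left(l,S \right)} = l + \left(-2 + 2 S\right) = -2 + l + 2 S$)
$N{\left(p \right)} = -50 - 5 p^{2}$ ($N{\left(p \right)} = - 5 \left(\left(-2 + p^{2} + 2 \cdot 6\right) + 0\right) = - 5 \left(\left(-2 + p^{2} + 12\right) + 0\right) = - 5 \left(\left(10 + p^{2}\right) + 0\right) = - 5 \left(10 + p^{2}\right) = -50 - 5 p^{2}$)
$- 4 N{\left(21 \right)} = - 4 \left(-50 - 5 \cdot 21^{2}\right) = - 4 \left(-50 - 2205\right) = \left(-4\right) \left(-2255\right) = 9020$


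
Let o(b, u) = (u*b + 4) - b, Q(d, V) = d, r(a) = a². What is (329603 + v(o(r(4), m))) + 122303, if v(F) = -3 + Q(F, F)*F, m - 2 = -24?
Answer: 584399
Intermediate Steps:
m = -22 (m = 2 - 24 = -22)
o(b, u) = 4 - b + b*u (o(b, u) = (b*u + 4) - b = (4 + b*u) - b = 4 - b + b*u)
v(F) = -3 + F² (v(F) = -3 + F*F = -3 + F²)
(329603 + v(o(r(4), m))) + 122303 = (329603 + (-3 + (4 - 1*4² + 4²*(-22))²)) + 122303 = (329603 + (-3 + (4 - 1*16 + 16*(-22))²)) + 122303 = (329603 + (-3 + (4 - 16 - 352)²)) + 122303 = (329603 + (-3 + (-364)²)) + 122303 = (329603 + (-3 + 132496)) + 122303 = (329603 + 132493) + 122303 = 462096 + 122303 = 584399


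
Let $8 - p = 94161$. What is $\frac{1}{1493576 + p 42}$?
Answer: $- \frac{1}{2460850} \approx -4.0636 \cdot 10^{-7}$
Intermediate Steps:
$p = -94153$ ($p = 8 - 94161 = -94153$)
$\frac{1}{1493576 + p 42} = \frac{1}{1493576 - 3954426} = \frac{1}{-2460850} = - \frac{1}{2460850}$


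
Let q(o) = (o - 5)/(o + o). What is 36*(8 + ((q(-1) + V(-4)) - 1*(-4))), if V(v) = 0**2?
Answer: 540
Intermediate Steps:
V(v) = 0
q(o) = (-5 + o)/(2*o) (q(o) = (-5 + o)/((2*o)) = (-5 + o)*(1/(2*o)) = (-5 + o)/(2*o))
36*(8 + ((q(-1) + V(-4)) - 1*(-4))) = 36*(8 + (((1/2)*(-5 - 1)/(-1) + 0) - 1*(-4))) = 36*(8 + (((1/2)*(-1)*(-6) + 0) + 4)) = 36*(8 + ((3 + 0) + 4)) = 36*(8 + (3 + 4)) = 36*(8 + 7) = 36*15 = 540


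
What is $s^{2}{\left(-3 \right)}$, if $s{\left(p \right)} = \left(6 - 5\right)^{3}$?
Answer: $1$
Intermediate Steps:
$s{\left(p \right)} = 1$ ($s{\left(p \right)} = \left(6 - 5\right)^{3} = 1^{3} = 1$)
$s^{2}{\left(-3 \right)} = 1^{2} = 1$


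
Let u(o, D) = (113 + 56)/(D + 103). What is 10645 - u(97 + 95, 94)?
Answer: 2096896/197 ≈ 10644.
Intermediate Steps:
u(o, D) = 169/(103 + D)
10645 - u(97 + 95, 94) = 10645 - 169/(103 + 94) = 10645 - 169/197 = 2096896/197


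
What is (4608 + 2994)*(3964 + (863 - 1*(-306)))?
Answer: 39021066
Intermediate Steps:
(4608 + 2994)*(3964 + (863 - 1*(-306))) = 7602*(3964 + (863 + 306)) = 7602*(3964 + 1169) = 7602*5133 = 39021066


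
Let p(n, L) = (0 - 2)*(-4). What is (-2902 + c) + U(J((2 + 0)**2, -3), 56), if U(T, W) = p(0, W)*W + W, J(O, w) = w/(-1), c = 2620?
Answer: 222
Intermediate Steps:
p(n, L) = 8 (p(n, L) = -2*(-4) = 8)
J(O, w) = -w (J(O, w) = w*(-1) = -w)
U(T, W) = 9*W (U(T, W) = 8*W + W = 9*W)
(-2902 + c) + U(J((2 + 0)**2, -3), 56) = (-2902 + 2620) + 9*56 = -282 + 504 = 222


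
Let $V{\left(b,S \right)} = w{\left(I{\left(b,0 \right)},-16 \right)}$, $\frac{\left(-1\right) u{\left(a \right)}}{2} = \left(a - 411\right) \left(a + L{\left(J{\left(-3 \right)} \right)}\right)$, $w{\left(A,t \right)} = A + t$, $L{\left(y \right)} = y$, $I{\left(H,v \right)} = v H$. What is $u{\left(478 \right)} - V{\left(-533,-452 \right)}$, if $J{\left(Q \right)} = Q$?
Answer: $-63634$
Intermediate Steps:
$I{\left(H,v \right)} = H v$
$u{\left(a \right)} = - 2 \left(-411 + a\right) \left(-3 + a\right)$ ($u{\left(a \right)} = - 2 \left(a - 411\right) \left(a - 3\right) = - 2 \left(-411 + a\right) \left(-3 + a\right)$)
$V{\left(b,S \right)} = -16$ ($V{\left(b,S \right)} = b 0 - 16 = 0 - 16 = -16$)
$u{\left(478 \right)} - V{\left(-533,-452 \right)} = \left(-2466 - 2 \cdot 478^{2} + 828 \cdot 478\right) - -16 = \left(-2466 - 456968 + 395784\right) + 16 = -63650 + 16 = -63634$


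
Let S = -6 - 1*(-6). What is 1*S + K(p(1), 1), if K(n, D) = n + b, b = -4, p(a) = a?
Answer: -3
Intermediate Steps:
K(n, D) = -4 + n (K(n, D) = n - 4 = -4 + n)
S = 0 (S = -6 + 6 = 0)
1*S + K(p(1), 1) = 1*0 + (-4 + 1) = 0 - 3 = -3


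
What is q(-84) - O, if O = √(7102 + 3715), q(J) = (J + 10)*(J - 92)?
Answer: 13024 - √10817 ≈ 12920.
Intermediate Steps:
q(J) = (-92 + J)*(10 + J) (q(J) = (10 + J)*(-92 + J) = (-92 + J)*(10 + J))
O = √10817 ≈ 104.00
q(-84) - O = (-920 + (-84)² - 82*(-84)) - √10817 = (-920 + 7056 + 6888) - √10817 = 13024 - √10817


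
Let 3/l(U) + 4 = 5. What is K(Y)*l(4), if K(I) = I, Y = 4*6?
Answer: 72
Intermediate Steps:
Y = 24
l(U) = 3 (l(U) = 3/(-4 + 5) = 3/1 = 3*1 = 3)
K(Y)*l(4) = 24*3 = 72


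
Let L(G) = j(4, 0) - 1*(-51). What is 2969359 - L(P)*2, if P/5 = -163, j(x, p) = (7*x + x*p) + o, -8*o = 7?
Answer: 11876811/4 ≈ 2.9692e+6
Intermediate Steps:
o = -7/8 (o = -⅛*7 = -7/8 ≈ -0.87500)
j(x, p) = -7/8 + 7*x + p*x (j(x, p) = (7*x + x*p) - 7/8 = (7*x + p*x) - 7/8 = -7/8 + 7*x + p*x)
P = -815 (P = 5*(-163) = -815)
L(G) = 625/8 (L(G) = (-7/8 + 7*4 + 0*4) - 1*(-51) = (-7/8 + 28 + 0) + 51 = 217/8 + 51 = 625/8)
2969359 - L(P)*2 = 2969359 - 625*2/8 = 2969359 - 1*625/4 = 2969359 - 625/4 = 11876811/4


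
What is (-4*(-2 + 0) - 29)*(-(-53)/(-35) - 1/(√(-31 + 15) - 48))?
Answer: 4548/145 - 21*I/580 ≈ 31.366 - 0.036207*I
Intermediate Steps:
(-4*(-2 + 0) - 29)*(-(-53)/(-35) - 1/(√(-31 + 15) - 48)) = (-4*(-2) - 29)*(-(-53)*(-1)/35 - 1/(√(-16) - 48)) = (8 - 29)*(-1*53/35 - 1/(4*I - 48)) = -21*(-53/35 - 1/(-48 + 4*I)) = -21*(-53/35 - (-48 - 4*I)/2320) = 159/5 + 21*(-48 - 4*I)/2320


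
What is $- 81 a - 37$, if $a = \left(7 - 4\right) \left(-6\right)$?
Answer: $1421$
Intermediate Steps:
$a = -18$ ($a = 3 \left(-6\right) = -18$)
$- 81 a - 37 = \left(-81\right) \left(-18\right) - 37 = 1458 - 37 = 1421$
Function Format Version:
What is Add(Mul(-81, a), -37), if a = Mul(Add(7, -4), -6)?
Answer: 1421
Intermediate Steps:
a = -18 (a = Mul(3, -6) = -18)
Add(Mul(-81, a), -37) = Add(Mul(-81, -18), -37) = Add(1458, -37) = 1421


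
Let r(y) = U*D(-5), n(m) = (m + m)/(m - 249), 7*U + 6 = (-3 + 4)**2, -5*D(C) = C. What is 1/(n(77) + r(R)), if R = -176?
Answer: -602/969 ≈ -0.62126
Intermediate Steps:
D(C) = -C/5
U = -5/7 (U = -6/7 + (-3 + 4)**2/7 = -6/7 + (1/7)*1**2 = -6/7 + (1/7)*1 = -6/7 + 1/7 = -5/7 ≈ -0.71429)
n(m) = 2*m/(-249 + m) (n(m) = (2*m)/(-249 + m) = 2*m/(-249 + m))
r(y) = -5/7 (r(y) = -(-1)*(-5)/7 = -5/7*1 = -5/7)
1/(n(77) + r(R)) = 1/(2*77/(-249 + 77) - 5/7) = 1/(2*77/(-172) - 5/7) = 1/(2*77*(-1/172) - 5/7) = 1/(-77/86 - 5/7) = 1/(-969/602) = -602/969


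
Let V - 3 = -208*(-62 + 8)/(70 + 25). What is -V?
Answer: -11517/95 ≈ -121.23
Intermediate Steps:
V = 11517/95 (V = 3 - 208*(-62 + 8)/(70 + 25) = 3 - (-11232)/95 = 3 - 208*(-54/95) = 3 + 11232/95 = 11517/95 ≈ 121.23)
-V = -1*11517/95 = -11517/95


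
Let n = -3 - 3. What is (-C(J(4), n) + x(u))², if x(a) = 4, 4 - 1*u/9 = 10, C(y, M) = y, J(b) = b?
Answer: 0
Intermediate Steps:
n = -6
u = -54 (u = 36 - 9*10 = 36 - 90 = -54)
(-C(J(4), n) + x(u))² = (-1*4 + 4)² = (-4 + 4)² = 0² = 0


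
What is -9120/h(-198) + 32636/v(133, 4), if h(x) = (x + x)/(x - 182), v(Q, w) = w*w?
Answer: -885953/132 ≈ -6711.8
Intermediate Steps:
v(Q, w) = w**2
h(x) = 2*x/(-182 + x) (h(x) = (2*x)/(-182 + x) = 2*x/(-182 + x))
-9120/h(-198) + 32636/v(133, 4) = -9120/(2*(-198)/(-182 - 198)) + 32636/(4**2) = -9120/(2*(-198)/(-380)) + 32636/16 = -9120/(2*(-198)*(-1/380)) + 32636*(1/16) = -9120/99/95 + 8159/4 = -9120*95/99 + 8159/4 = -288800/33 + 8159/4 = -885953/132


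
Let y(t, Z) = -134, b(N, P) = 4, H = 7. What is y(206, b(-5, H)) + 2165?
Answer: 2031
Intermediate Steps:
y(206, b(-5, H)) + 2165 = -134 + 2165 = 2031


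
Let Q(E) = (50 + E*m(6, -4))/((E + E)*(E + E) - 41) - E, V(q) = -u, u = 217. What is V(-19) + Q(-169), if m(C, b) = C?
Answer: -5482708/114203 ≈ -48.008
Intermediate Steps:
V(q) = -217 (V(q) = -1*217 = -217)
Q(E) = -E + (50 + 6*E)/(-41 + 4*E**2) (Q(E) = (50 + E*6)/((E + E)*(E + E) - 41) - E = (50 + 6*E)/((2*E)*(2*E) - 41) - E = (50 + 6*E)/(4*E**2 - 41) - E = (50 + 6*E)/(-41 + 4*E**2) - E = -E + (50 + 6*E)/(-41 + 4*E**2))
V(-19) + Q(-169) = -217 + (50 - 4*(-169)**3 + 47*(-169))/(-41 + 4*(-169)**2) = -217 + (50 - 4*(-4826809) - 7943)/(-41 + 4*28561) = -217 + (50 + 19307236 - 7943)/(-41 + 114244) = -217 + 19299343/114203 = -5482708/114203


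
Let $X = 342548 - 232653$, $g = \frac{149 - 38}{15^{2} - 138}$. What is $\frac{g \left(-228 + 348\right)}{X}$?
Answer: $\frac{888}{637391} \approx 0.0013932$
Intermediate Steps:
$g = \frac{37}{29}$ ($g = \frac{111}{225 - 138} = \frac{111}{87} = 111 \cdot \frac{1}{87} = \frac{37}{29} \approx 1.2759$)
$X = 109895$ ($X = 342548 - 232653 = 109895$)
$\frac{g \left(-228 + 348\right)}{X} = \frac{\frac{37}{29} \left(-228 + 348\right)}{109895} = \frac{37}{29} \cdot 120 \cdot \frac{1}{109895} = \frac{4440}{29} \cdot \frac{1}{109895} = \frac{888}{637391}$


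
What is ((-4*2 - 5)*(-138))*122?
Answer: 218868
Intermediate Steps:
((-4*2 - 5)*(-138))*122 = ((-8 - 5)*(-138))*122 = -13*(-138)*122 = 1794*122 = 218868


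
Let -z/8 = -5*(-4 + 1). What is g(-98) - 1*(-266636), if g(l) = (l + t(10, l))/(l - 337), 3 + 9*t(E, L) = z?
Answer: 69592063/261 ≈ 2.6664e+5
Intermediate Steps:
z = -120 (z = -(-40)*(-4 + 1) = -(-40)*(-3) = -8*15 = -120)
t(E, L) = -41/3 (t(E, L) = -1/3 + (1/9)*(-120) = -1/3 - 40/3 = -41/3)
g(l) = (-41/3 + l)/(-337 + l) (g(l) = (l - 41/3)/(l - 337) = (-41/3 + l)/(-337 + l))
g(-98) - 1*(-266636) = (-41/3 - 98)/(-337 - 98) - 1*(-266636) = -335/3/(-435) + 266636 = -1/435*(-335/3) + 266636 = 67/261 + 266636 = 69592063/261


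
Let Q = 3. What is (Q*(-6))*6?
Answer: -108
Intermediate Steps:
(Q*(-6))*6 = (3*(-6))*6 = -18*6 = -108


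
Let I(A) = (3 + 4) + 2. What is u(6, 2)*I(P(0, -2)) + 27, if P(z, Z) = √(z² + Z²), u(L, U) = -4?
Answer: -9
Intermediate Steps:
P(z, Z) = √(Z² + z²)
I(A) = 9 (I(A) = 7 + 2 = 9)
u(6, 2)*I(P(0, -2)) + 27 = -4*9 + 27 = -36 + 27 = -9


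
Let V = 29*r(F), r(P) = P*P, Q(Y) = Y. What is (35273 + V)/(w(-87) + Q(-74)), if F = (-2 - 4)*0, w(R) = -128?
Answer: -35273/202 ≈ -174.62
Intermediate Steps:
F = 0 (F = -6*0 = 0)
r(P) = P²
V = 0 (V = 29*0² = 29*0 = 0)
(35273 + V)/(w(-87) + Q(-74)) = (35273 + 0)/(-128 - 74) = 35273/(-202) = 35273*(-1/202) = -35273/202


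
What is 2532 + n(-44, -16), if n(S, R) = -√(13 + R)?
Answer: 2532 - I*√3 ≈ 2532.0 - 1.732*I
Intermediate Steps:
2532 + n(-44, -16) = 2532 - √(13 - 16) = 2532 - √(-3) = 2532 - I*√3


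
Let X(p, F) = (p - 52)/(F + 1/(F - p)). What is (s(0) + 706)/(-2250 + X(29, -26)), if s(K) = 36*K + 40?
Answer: -1067526/3218485 ≈ -0.33169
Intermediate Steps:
X(p, F) = (-52 + p)/(F + 1/(F - p))
s(K) = 40 + 36*K
(s(0) + 706)/(-2250 + X(29, -26)) = ((40 + 36*0) + 706)/(-2250 + (-1*29² - 52*(-26) + 52*29 - 26*29)/(1 + (-26)² - 1*(-26)*29)) = ((40 + 0) + 706)/(-2250 + (-1*841 + 1352 + 1508 - 754)/(1 + 676 + 754)) = (40 + 706)/(-2250 + (-841 + 1352 + 1508 - 754)/1431) = 746/(-2250 + (1/1431)*1265) = 746/(-2250 + 1265/1431) = 746/(-3218485/1431) = 746*(-1431/3218485) = -1067526/3218485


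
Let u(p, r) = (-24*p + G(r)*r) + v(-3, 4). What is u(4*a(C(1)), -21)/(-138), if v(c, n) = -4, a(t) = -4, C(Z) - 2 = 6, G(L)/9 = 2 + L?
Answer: -3971/138 ≈ -28.775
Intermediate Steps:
G(L) = 18 + 9*L (G(L) = 9*(2 + L) = 18 + 9*L)
C(Z) = 8 (C(Z) = 2 + 6 = 8)
u(p, r) = -4 - 24*p + r*(18 + 9*r) (u(p, r) = (-24*p + (18 + 9*r)*r) - 4 = (-24*p + r*(18 + 9*r)) - 4 = -4 - 24*p + r*(18 + 9*r))
u(4*a(C(1)), -21)/(-138) = (-4 - 96*(-4) + 9*(-21)*(2 - 21))/(-138) = (-4 - 24*(-16) + 9*(-21)*(-19))*(-1/138) = (-4 + 384 + 3591)*(-1/138) = 3971*(-1/138) = -3971/138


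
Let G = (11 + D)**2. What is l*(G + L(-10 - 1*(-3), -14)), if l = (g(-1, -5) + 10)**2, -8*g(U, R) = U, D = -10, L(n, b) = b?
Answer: -85293/64 ≈ -1332.7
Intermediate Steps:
g(U, R) = -U/8
l = 6561/64 (l = (-1/8*(-1) + 10)**2 = (1/8 + 10)**2 = (81/8)**2 = 6561/64 ≈ 102.52)
G = 1 (G = (11 - 10)**2 = 1**2 = 1)
l*(G + L(-10 - 1*(-3), -14)) = 6561*(1 - 14)/64 = (6561/64)*(-13) = -85293/64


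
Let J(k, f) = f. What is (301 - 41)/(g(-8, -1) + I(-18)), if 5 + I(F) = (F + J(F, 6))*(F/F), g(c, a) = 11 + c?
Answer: -130/7 ≈ -18.571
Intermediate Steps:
I(F) = 1 + F (I(F) = -5 + (F + 6)*(F/F) = -5 + (6 + F)*1 = -5 + (6 + F) = 1 + F)
(301 - 41)/(g(-8, -1) + I(-18)) = (301 - 41)/((11 - 8) + (1 - 18)) = 260/(3 - 17) = 260/(-14) = 260*(-1/14) = -130/7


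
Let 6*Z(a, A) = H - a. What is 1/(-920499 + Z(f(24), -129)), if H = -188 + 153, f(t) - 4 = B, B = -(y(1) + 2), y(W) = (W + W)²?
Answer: -2/1841009 ≈ -1.0864e-6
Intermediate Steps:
y(W) = 4*W² (y(W) = (2*W)² = 4*W²)
B = -6 (B = -(4*1² + 2) = -(4*1 + 2) = -(4 + 2) = -1*6 = -6)
f(t) = -2 (f(t) = 4 - 6 = -2)
H = -35
Z(a, A) = -35/6 - a/6 (Z(a, A) = (-35 - a)/6 = -35/6 - a/6)
1/(-920499 + Z(f(24), -129)) = 1/(-920499 + (-35/6 - ⅙*(-2))) = 1/(-920499 + (-35/6 + ⅓)) = 1/(-920499 - 11/2) = 1/(-1841009/2) = -2/1841009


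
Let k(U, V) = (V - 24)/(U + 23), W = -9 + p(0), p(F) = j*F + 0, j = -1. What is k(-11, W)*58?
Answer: -319/2 ≈ -159.50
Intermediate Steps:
p(F) = -F (p(F) = -F + 0 = -F)
W = -9 (W = -9 - 1*0 = -9 + 0 = -9)
k(U, V) = (-24 + V)/(23 + U)
k(-11, W)*58 = ((-24 - 9)/(23 - 11))*58 = (-33/12)*58 = ((1/12)*(-33))*58 = -11/4*58 = -319/2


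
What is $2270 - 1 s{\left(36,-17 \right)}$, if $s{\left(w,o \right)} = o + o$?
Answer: $2304$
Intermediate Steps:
$s{\left(w,o \right)} = 2 o$
$2270 - 1 s{\left(36,-17 \right)} = 2270 - 1 \cdot 2 \left(-17\right) = 2270 - 1 \left(-34\right) = 2270 - -34 = 2270 + 34 = 2304$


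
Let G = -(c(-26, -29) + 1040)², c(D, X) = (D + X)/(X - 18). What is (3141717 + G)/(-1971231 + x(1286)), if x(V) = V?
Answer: -4545418628/4351608505 ≈ -1.0445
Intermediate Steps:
c(D, X) = (D + X)/(-18 + X)
G = -2394634225/2209 (G = -((-26 - 29)/(-18 - 29) + 1040)² = -(-55/(-47) + 1040)² = -(-1/47*(-55) + 1040)² = -(55/47 + 1040)² = -(48935/47)² = -1*2394634225/2209 = -2394634225/2209 ≈ -1.0840e+6)
(3141717 + G)/(-1971231 + x(1286)) = (3141717 - 2394634225/2209)/(-1971231 + 1286) = (4545418628/2209)/(-1969945) = (4545418628/2209)*(-1/1969945) = -4545418628/4351608505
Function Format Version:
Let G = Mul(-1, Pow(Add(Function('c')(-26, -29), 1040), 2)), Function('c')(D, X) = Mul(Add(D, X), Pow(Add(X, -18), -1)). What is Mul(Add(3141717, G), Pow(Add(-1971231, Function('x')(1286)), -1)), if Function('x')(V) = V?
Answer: Rational(-4545418628, 4351608505) ≈ -1.0445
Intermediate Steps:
Function('c')(D, X) = Mul(Pow(Add(-18, X), -1), Add(D, X)) (Function('c')(D, X) = Mul(Add(D, X), Pow(Add(-18, X), -1)) = Mul(Pow(Add(-18, X), -1), Add(D, X)))
G = Rational(-2394634225, 2209) (G = Mul(-1, Pow(Add(Mul(Pow(Add(-18, -29), -1), Add(-26, -29)), 1040), 2)) = Mul(-1, Pow(Add(Mul(Pow(-47, -1), -55), 1040), 2)) = Mul(-1, Pow(Add(Mul(Rational(-1, 47), -55), 1040), 2)) = Mul(-1, Pow(Add(Rational(55, 47), 1040), 2)) = Mul(-1, Pow(Rational(48935, 47), 2)) = Mul(-1, Rational(2394634225, 2209)) = Rational(-2394634225, 2209) ≈ -1.0840e+6)
Mul(Add(3141717, G), Pow(Add(-1971231, Function('x')(1286)), -1)) = Mul(Add(3141717, Rational(-2394634225, 2209)), Pow(Add(-1971231, 1286), -1)) = Mul(Rational(4545418628, 2209), Pow(-1969945, -1)) = Mul(Rational(4545418628, 2209), Rational(-1, 1969945)) = Rational(-4545418628, 4351608505)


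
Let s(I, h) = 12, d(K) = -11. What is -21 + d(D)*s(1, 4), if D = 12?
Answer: -153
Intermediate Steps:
-21 + d(D)*s(1, 4) = -21 - 11*12 = -21 - 132 = -153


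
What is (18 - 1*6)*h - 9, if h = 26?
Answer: 303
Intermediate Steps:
(18 - 1*6)*h - 9 = (18 - 1*6)*26 - 9 = (18 - 6)*26 - 9 = 12*26 - 9 = 312 - 9 = 303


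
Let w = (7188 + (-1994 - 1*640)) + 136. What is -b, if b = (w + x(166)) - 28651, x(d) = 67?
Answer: 23894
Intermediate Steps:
w = 4690 (w = (7188 + (-1994 - 640)) + 136 = (7188 - 2634) + 136 = 4554 + 136 = 4690)
b = -23894 (b = (4690 + 67) - 28651 = 4757 - 28651 = -23894)
-b = -1*(-23894) = 23894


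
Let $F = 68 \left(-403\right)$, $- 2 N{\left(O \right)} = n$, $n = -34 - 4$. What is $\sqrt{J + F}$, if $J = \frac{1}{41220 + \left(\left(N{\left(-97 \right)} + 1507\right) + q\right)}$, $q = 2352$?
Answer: $\frac{3 i \sqrt{6192785158102}}{45098} \approx 165.54 i$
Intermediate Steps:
$n = -38$
$N{\left(O \right)} = 19$ ($N{\left(O \right)} = \left(- \frac{1}{2}\right) \left(-38\right) = 19$)
$F = -27404$
$J = \frac{1}{45098}$ ($J = \frac{1}{41220 + \left(\left(19 + 1507\right) + 2352\right)} = \frac{1}{41220 + \left(1526 + 2352\right)} = \frac{1}{41220 + 3878} = \frac{1}{45098} \approx 2.2174 \cdot 10^{-5}$)
$\sqrt{J + F} = \sqrt{\frac{1}{45098} - 27404} = \sqrt{- \frac{1235865591}{45098}} = \frac{3 i \sqrt{6192785158102}}{45098}$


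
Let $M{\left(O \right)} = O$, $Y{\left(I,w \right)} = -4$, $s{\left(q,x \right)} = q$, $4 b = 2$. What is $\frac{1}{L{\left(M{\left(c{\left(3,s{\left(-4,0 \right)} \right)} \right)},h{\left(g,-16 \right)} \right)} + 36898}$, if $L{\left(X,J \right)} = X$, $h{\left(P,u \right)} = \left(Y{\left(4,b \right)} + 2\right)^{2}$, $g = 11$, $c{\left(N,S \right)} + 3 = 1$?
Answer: $\frac{1}{36896} \approx 2.7103 \cdot 10^{-5}$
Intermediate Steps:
$b = \frac{1}{2}$ ($b = \frac{1}{4} \cdot 2 = \frac{1}{2} \approx 0.5$)
$c{\left(N,S \right)} = -2$ ($c{\left(N,S \right)} = -3 + 1 = -2$)
$h{\left(P,u \right)} = 4$ ($h{\left(P,u \right)} = \left(-4 + 2\right)^{2} = \left(-2\right)^{2} = 4$)
$\frac{1}{L{\left(M{\left(c{\left(3,s{\left(-4,0 \right)} \right)} \right)},h{\left(g,-16 \right)} \right)} + 36898} = \frac{1}{-2 + 36898} = \frac{1}{36896}$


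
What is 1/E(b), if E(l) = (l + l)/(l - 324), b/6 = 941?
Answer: 887/1882 ≈ 0.47131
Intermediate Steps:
b = 5646 (b = 6*941 = 5646)
E(l) = 2*l/(-324 + l) (E(l) = (2*l)/(-324 + l) = 2*l/(-324 + l))
1/E(b) = 1/(2*5646/(-324 + 5646)) = 1/(2*5646/5322) = 1/(2*5646*(1/5322)) = 1/(1882/887) = 887/1882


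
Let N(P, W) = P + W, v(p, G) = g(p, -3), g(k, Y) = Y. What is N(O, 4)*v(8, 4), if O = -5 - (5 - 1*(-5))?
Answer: 33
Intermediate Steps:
v(p, G) = -3
O = -15 (O = -5 - (5 + 5) = -5 - 1*10 = -5 - 10 = -15)
N(O, 4)*v(8, 4) = (-15 + 4)*(-3) = -11*(-3) = 33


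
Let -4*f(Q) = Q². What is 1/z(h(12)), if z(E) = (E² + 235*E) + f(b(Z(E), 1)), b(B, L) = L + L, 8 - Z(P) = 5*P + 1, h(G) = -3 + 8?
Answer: 1/1199 ≈ 0.00083403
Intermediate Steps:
h(G) = 5
Z(P) = 7 - 5*P (Z(P) = 8 - (5*P + 1) = 8 - (1 + 5*P) = 8 + (-1 - 5*P) = 7 - 5*P)
b(B, L) = 2*L
f(Q) = -Q²/4
z(E) = -1 + E² + 235*E (z(E) = (E² + 235*E) - (2*1)²/4 = (E² + 235*E) - ¼*2² = (E² + 235*E) - ¼*4 = (E² + 235*E) - 1 = -1 + E² + 235*E)
1/z(h(12)) = 1/(-1 + 5² + 235*5) = 1/(-1 + 25 + 1175) = 1/1199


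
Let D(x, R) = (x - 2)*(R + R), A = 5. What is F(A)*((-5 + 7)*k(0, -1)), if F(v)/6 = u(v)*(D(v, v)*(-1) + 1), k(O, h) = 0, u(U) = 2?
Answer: 0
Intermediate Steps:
D(x, R) = 2*R*(-2 + x) (D(x, R) = (-2 + x)*(2*R) = 2*R*(-2 + x))
F(v) = 12 - 24*v*(-2 + v) (F(v) = 6*(2*((2*v*(-2 + v))*(-1) + 1)) = 6*(2*(-2*v*(-2 + v) + 1)) = 6*(2*(1 - 2*v*(-2 + v))) = 6*(2 - 4*v*(-2 + v)) = 12 - 24*v*(-2 + v))
F(A)*((-5 + 7)*k(0, -1)) = (12 - 24*5*(-2 + 5))*((-5 + 7)*0) = (12 - 24*5*3)*(2*0) = (12 - 360)*0 = -348*0 = 0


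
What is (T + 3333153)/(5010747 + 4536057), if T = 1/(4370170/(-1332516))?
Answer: 809246884083/2317842024260 ≈ 0.34914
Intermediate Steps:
T = -666258/2185085 (T = 1/(4370170*(-1/1332516)) = 1/(-2185085/666258) = -666258/2185085 ≈ -0.30491)
(T + 3333153)/(5010747 + 4536057) = (-666258/2185085 + 3333153)/(5010747 + 4536057) = (7283221956747/2185085)/9546804 = (7283221956747/2185085)*(1/9546804) = 809246884083/2317842024260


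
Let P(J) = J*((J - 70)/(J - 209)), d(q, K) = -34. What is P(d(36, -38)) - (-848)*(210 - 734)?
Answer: -107981072/243 ≈ -4.4437e+5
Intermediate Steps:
P(J) = J*(-70 + J)/(-209 + J) (P(J) = J*((-70 + J)/(-209 + J)) = J*(-70 + J)/(-209 + J))
P(d(36, -38)) - (-848)*(210 - 734) = -34*(-70 - 34)/(-209 - 34) - (-848)*(210 - 734) = -34*(-104)/(-243) - (-848)*(-524) = -34*(-1/243)*(-104) - 1*444352 = -3536/243 - 444352 = -107981072/243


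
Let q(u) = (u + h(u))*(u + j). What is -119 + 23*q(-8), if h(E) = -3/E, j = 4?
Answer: 1165/2 ≈ 582.50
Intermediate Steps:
q(u) = (4 + u)*(u - 3/u) (q(u) = (u - 3/u)*(u + 4) = (u - 3/u)*(4 + u) = (4 + u)*(u - 3/u))
-119 + 23*q(-8) = -119 + 23*(-3 + (-8)² - 12/(-8) + 4*(-8)) = -119 + 23*(-3 + 64 - 12*(-⅛) - 32) = -119 + 23*(-3 + 64 + 3/2 - 32) = -119 + 23*(61/2) = -119 + 1403/2 = 1165/2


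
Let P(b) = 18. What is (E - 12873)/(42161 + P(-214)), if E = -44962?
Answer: -57835/42179 ≈ -1.3712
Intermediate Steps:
(E - 12873)/(42161 + P(-214)) = (-44962 - 12873)/(42161 + 18) = -57835/42179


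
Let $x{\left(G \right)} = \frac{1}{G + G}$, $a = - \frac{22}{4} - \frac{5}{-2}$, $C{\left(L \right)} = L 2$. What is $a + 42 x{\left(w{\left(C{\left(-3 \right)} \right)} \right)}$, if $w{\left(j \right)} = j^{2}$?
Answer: $- \frac{29}{12} \approx -2.4167$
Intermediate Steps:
$C{\left(L \right)} = 2 L$
$a = -3$ ($a = \left(-22\right) \frac{1}{4} - - \frac{5}{2} = - \frac{11}{2} + \frac{5}{2} = -3$)
$x{\left(G \right)} = \frac{1}{2 G}$
$a + 42 x{\left(w{\left(C{\left(-3 \right)} \right)} \right)} = -3 + 42 \frac{1}{2 \left(2 \left(-3\right)\right)^{2}} = -3 + 42 \frac{1}{2 \left(-6\right)^{2}} = -3 + 42 \frac{1}{2 \cdot 36} = -3 + 42 \cdot \frac{1}{2} \cdot \frac{1}{36} = -3 + 42 \cdot \frac{1}{72} = -3 + \frac{7}{12} = - \frac{29}{12}$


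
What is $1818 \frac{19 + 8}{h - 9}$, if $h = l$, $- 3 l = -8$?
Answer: $- \frac{147258}{19} \approx -7750.4$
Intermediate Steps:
$l = \frac{8}{3}$ ($l = \left(- \frac{1}{3}\right) \left(-8\right) = \frac{8}{3} \approx 2.6667$)
$h = \frac{8}{3} \approx 2.6667$
$1818 \frac{19 + 8}{h - 9} = 1818 \frac{19 + 8}{\frac{8}{3} - 9} = 1818 \frac{27}{- \frac{19}{3}} = 1818 \cdot 27 \left(- \frac{3}{19}\right) = 1818 \left(- \frac{81}{19}\right) = - \frac{147258}{19}$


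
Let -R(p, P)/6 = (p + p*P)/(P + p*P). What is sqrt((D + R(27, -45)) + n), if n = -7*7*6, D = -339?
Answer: I*sqrt(782355)/35 ≈ 25.272*I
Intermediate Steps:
R(p, P) = -6*(p + P*p)/(P + P*p) (R(p, P) = -6*(p + p*P)/(P + p*P) = -6*(p + P*p)/(P + P*p))
n = -294 (n = -49*6 = -294)
sqrt((D + R(27, -45)) + n) = sqrt((-339 - 6*27*(1 - 45)/(-45*(1 + 27))) - 294) = sqrt((-339 - 6*27*(-1/45)*(-44)/28) - 294) = sqrt((-339 - 6*27*(-1/45)*1/28*(-44)) - 294) = sqrt((-339 - 198/35) - 294) = sqrt(-12063/35 - 294) = sqrt(-22353/35) = I*sqrt(782355)/35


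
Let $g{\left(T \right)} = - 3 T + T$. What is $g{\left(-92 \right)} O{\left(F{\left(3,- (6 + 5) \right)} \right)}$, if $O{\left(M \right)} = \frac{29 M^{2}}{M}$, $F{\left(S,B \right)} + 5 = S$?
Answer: $-10672$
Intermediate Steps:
$F{\left(S,B \right)} = -5 + S$
$g{\left(T \right)} = - 2 T$
$O{\left(M \right)} = 29 M$
$g{\left(-92 \right)} O{\left(F{\left(3,- (6 + 5) \right)} \right)} = \left(-2\right) \left(-92\right) 29 \left(-5 + 3\right) = 184 \cdot 29 \left(-2\right) = 184 \left(-58\right) = -10672$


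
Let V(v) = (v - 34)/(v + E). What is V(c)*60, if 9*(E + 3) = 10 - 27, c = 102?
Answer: 18360/437 ≈ 42.014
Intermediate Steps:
E = -44/9 (E = -3 + (10 - 27)/9 = -3 + (1/9)*(-17) = -3 - 17/9 = -44/9 ≈ -4.8889)
V(v) = (-34 + v)/(-44/9 + v) (V(v) = (v - 34)/(v - 44/9) = (-34 + v)/(-44/9 + v))
V(c)*60 = (9*(-34 + 102)/(-44 + 9*102))*60 = (9*68/(-44 + 918))*60 = (9*68/874)*60 = (9*(1/874)*68)*60 = (306/437)*60 = 18360/437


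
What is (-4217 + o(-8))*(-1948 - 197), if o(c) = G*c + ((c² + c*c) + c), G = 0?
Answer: 8788065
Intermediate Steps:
o(c) = c + 2*c² (o(c) = 0*c + ((c² + c*c) + c) = 0 + ((c² + c²) + c) = 0 + (2*c² + c) = 0 + (c + 2*c²) = c + 2*c²)
(-4217 + o(-8))*(-1948 - 197) = (-4217 - 8*(1 + 2*(-8)))*(-1948 - 197) = (-4217 - 8*(1 - 16))*(-2145) = (-4217 - 8*(-15))*(-2145) = (-4217 + 120)*(-2145) = -4097*(-2145) = 8788065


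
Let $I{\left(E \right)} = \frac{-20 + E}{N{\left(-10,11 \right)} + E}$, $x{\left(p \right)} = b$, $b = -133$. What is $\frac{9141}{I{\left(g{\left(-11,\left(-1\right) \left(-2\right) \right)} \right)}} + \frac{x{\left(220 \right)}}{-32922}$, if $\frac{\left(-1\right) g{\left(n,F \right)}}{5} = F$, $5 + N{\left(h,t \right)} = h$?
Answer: $\frac{125391734}{16461} \approx 7617.5$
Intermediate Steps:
$N{\left(h,t \right)} = -5 + h$
$g{\left(n,F \right)} = - 5 F$
$x{\left(p \right)} = -133$
$I{\left(E \right)} = \frac{-20 + E}{-15 + E}$ ($I{\left(E \right)} = \frac{-20 + E}{\left(-5 - 10\right) + E} = \frac{-20 + E}{-15 + E}$)
$\frac{9141}{I{\left(g{\left(-11,\left(-1\right) \left(-2\right) \right)} \right)}} + \frac{x{\left(220 \right)}}{-32922} = \frac{9141}{\frac{1}{-15 - 5 \left(\left(-1\right) \left(-2\right)\right)} \left(-20 - 5 \left(\left(-1\right) \left(-2\right)\right)\right)} - \frac{133}{-32922} = \frac{9141}{\frac{1}{-15 - 10} \left(-20 - 10\right)} - - \frac{133}{32922} = \frac{9141}{\frac{1}{-15 - 10} \left(-20 - 10\right)} + \frac{133}{32922} = \frac{9141}{\frac{1}{-25} \left(-30\right)} + \frac{133}{32922} = \frac{9141}{\left(- \frac{1}{25}\right) \left(-30\right)} + \frac{133}{32922} = \frac{9141}{\frac{6}{5}} + \frac{133}{32922} = 9141 \cdot \frac{5}{6} + \frac{133}{32922} = \frac{15235}{2} + \frac{133}{32922} = \frac{125391734}{16461}$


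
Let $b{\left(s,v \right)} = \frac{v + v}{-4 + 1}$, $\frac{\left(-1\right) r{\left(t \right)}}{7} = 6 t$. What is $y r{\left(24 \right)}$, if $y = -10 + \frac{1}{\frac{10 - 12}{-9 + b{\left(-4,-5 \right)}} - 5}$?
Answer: $\frac{813456}{79} \approx 10297.0$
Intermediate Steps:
$r{\left(t \right)} = - 42 t$ ($r{\left(t \right)} = - 7 \cdot 6 t = - 42 t$)
$b{\left(s,v \right)} = - \frac{2 v}{3}$ ($b{\left(s,v \right)} = \frac{2 v}{-3} = 2 v \left(- \frac{1}{3}\right) = - \frac{2 v}{3}$)
$y = - \frac{807}{79}$ ($y = -10 + \frac{1}{\frac{10 - 12}{-9 - - \frac{10}{3}} - 5} = -10 + \frac{1}{- \frac{2}{-9 + \frac{10}{3}} - 5} = -10 + \frac{1}{- \frac{2}{- \frac{17}{3}} - 5} = -10 + \frac{1}{\left(-2\right) \left(- \frac{3}{17}\right) - 5} = -10 + \frac{1}{\frac{6}{17} - 5} = -10 + \frac{1}{- \frac{79}{17}} = -10 - \frac{17}{79} = - \frac{807}{79} \approx -10.215$)
$y r{\left(24 \right)} = - \frac{807 \left(\left(-42\right) 24\right)}{79} = \left(- \frac{807}{79}\right) \left(-1008\right) = \frac{813456}{79}$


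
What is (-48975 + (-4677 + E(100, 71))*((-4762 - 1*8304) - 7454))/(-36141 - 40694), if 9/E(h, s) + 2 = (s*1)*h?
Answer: -22695391023/18179161 ≈ -1248.4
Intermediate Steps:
E(h, s) = 9/(-2 + h*s) (E(h, s) = 9/(-2 + (s*1)*h) = 9/(-2 + s*h) = 9/(-2 + h*s))
(-48975 + (-4677 + E(100, 71))*((-4762 - 1*8304) - 7454))/(-36141 - 40694) = (-48975 + (-4677 + 9/(-2 + 100*71))*((-4762 - 1*8304) - 7454))/(-36141 - 40694) = (-48975 + (-4677 + 9/(-2 + 7100))*((-4762 - 8304) - 7454))/(-76835) = (-48975 + (-4677 + 9/7098)*(-13066 - 7454))*(-1/76835) = (-48975 + (-4677 + 9*(1/7098))*(-20520))*(-1/76835) = (-48975 + (-4677 + 3/2366)*(-20520))*(-1/76835) = (-48975 - 11065779/2366*(-20520))*(-1/76835) = (-48975 + 113534892540/1183)*(-1/76835) = (113476955115/1183)*(-1/76835) = -22695391023/18179161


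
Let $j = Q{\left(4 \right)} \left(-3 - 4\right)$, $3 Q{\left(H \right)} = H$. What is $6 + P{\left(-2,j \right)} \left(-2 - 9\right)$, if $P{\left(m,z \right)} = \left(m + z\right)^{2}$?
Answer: $- \frac{12662}{9} \approx -1406.9$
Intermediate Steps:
$Q{\left(H \right)} = \frac{H}{3}$
$j = - \frac{28}{3}$ ($j = \frac{1}{3} \cdot 4 \left(-3 - 4\right) = \frac{4 \left(-3 - 4\right)}{3} = \frac{4}{3} \left(-7\right) = - \frac{28}{3} \approx -9.3333$)
$6 + P{\left(-2,j \right)} \left(-2 - 9\right) = 6 + \left(-2 - \frac{28}{3}\right)^{2} \left(-2 - 9\right) = 6 + \left(- \frac{34}{3}\right)^{2} \left(-2 - 9\right) = 6 + \frac{1156}{9} \left(-11\right) = 6 - \frac{12716}{9} = - \frac{12662}{9}$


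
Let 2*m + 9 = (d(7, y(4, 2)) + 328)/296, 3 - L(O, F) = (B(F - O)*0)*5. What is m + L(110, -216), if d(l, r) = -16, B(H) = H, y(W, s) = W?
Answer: -36/37 ≈ -0.97297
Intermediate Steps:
L(O, F) = 3 (L(O, F) = 3 - (F - O)*0*5 = 3 - 0*5 = 3 - 1*0 = 3 + 0 = 3)
m = -147/37 (m = -9/2 + ((-16 + 328)/296)/2 = -9/2 + ((1/296)*312)/2 = -9/2 + (1/2)*(39/37) = -9/2 + 39/74 = -147/37 ≈ -3.9730)
m + L(110, -216) = -147/37 + 3 = -36/37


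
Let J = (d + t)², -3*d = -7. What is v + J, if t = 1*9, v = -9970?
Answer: -88574/9 ≈ -9841.6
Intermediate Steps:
t = 9
d = 7/3 (d = -⅓*(-7) = 7/3 ≈ 2.3333)
J = 1156/9 (J = (7/3 + 9)² = (34/3)² = 1156/9 ≈ 128.44)
v + J = -9970 + 1156/9 = -88574/9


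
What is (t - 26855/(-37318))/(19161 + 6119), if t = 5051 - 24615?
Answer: -730062497/943399040 ≈ -0.77386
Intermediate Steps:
t = -19564
(t - 26855/(-37318))/(19161 + 6119) = (-19564 - 26855/(-37318))/(19161 + 6119) = (-19564 - 26855*(-1/37318))/25280 = (-19564 + 26855/37318)*(1/25280) = -730062497/37318*1/25280 = -730062497/943399040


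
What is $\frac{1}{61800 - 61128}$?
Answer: $\frac{1}{672} \approx 0.0014881$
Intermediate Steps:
$\frac{1}{61800 - 61128} = \frac{1}{672}$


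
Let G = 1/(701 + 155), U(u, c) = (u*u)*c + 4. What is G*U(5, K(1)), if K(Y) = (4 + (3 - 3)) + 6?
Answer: 127/428 ≈ 0.29673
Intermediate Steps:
K(Y) = 10 (K(Y) = (4 + 0) + 6 = 4 + 6 = 10)
U(u, c) = 4 + c*u**2 (U(u, c) = u**2*c + 4 = c*u**2 + 4 = 4 + c*u**2)
G = 1/856 ≈ 0.0011682
G*U(5, K(1)) = (4 + 10*5**2)/856 = (4 + 10*25)/856 = (4 + 250)/856 = (1/856)*254 = 127/428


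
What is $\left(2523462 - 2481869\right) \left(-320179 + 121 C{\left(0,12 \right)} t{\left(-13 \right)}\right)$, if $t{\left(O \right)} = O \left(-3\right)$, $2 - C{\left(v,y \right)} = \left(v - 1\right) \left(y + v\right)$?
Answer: $-10569322009$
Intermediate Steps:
$C{\left(v,y \right)} = 2 - \left(-1 + v\right) \left(v + y\right)$ ($C{\left(v,y \right)} = 2 - \left(v - 1\right) \left(y + v\right) = 2 - \left(-1 + v\right) \left(v + y\right)$)
$t{\left(O \right)} = - 3 O$
$\left(2523462 - 2481869\right) \left(-320179 + 121 C{\left(0,12 \right)} t{\left(-13 \right)}\right) = \left(2523462 - 2481869\right) \left(-320179 + 121 \left(2 + 0 + 12 - 0^{2} - 0 \cdot 12\right) \left(\left(-3\right) \left(-13\right)\right)\right) = 41593 \left(-320179 + 121 \left(2 + 0 + 12 - 0 + 0\right) 39\right) = 41593 \left(-320179 + 121 \left(2 + 0 + 12 + 0 + 0\right) 39\right) = 41593 \left(-320179 + 121 \cdot 14 \cdot 39\right) = 41593 \left(-320179 + 1694 \cdot 39\right) = 41593 \left(-320179 + 66066\right) = 41593 \left(-254113\right) = -10569322009$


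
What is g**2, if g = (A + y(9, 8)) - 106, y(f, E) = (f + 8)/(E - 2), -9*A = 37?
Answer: 3728761/324 ≈ 11509.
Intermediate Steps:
A = -37/9 (A = -1/9*37 = -37/9 ≈ -4.1111)
y(f, E) = (8 + f)/(-2 + E)
g = -1931/18 (g = (-37/9 + (8 + 9)/(-2 + 8)) - 106 = (-37/9 + 17/6) - 106 = -23/18 - 106 = -1931/18 ≈ -107.28)
g**2 = (-1931/18)**2 = 3728761/324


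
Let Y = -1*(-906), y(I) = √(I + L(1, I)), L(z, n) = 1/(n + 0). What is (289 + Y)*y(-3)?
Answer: 1195*I*√30/3 ≈ 2181.8*I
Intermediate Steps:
L(z, n) = 1/n
y(I) = √(I + 1/I)
Y = 906
(289 + Y)*y(-3) = (289 + 906)*√(-3 + 1/(-3)) = 1195*√(-3 - ⅓) = 1195*√(-10/3) = 1195*(I*√30/3) = 1195*I*√30/3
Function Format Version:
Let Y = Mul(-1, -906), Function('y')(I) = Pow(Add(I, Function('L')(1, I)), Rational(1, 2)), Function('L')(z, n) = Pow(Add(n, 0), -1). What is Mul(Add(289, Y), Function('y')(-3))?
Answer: Mul(Rational(1195, 3), I, Pow(30, Rational(1, 2))) ≈ Mul(2181.8, I)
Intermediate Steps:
Function('L')(z, n) = Pow(n, -1)
Function('y')(I) = Pow(Add(I, Pow(I, -1)), Rational(1, 2))
Y = 906
Mul(Add(289, Y), Function('y')(-3)) = Mul(Add(289, 906), Pow(Add(-3, Pow(-3, -1)), Rational(1, 2))) = Mul(1195, Pow(Add(-3, Rational(-1, 3)), Rational(1, 2))) = Mul(1195, Pow(Rational(-10, 3), Rational(1, 2))) = Mul(1195, Mul(Rational(1, 3), I, Pow(30, Rational(1, 2)))) = Mul(Rational(1195, 3), I, Pow(30, Rational(1, 2)))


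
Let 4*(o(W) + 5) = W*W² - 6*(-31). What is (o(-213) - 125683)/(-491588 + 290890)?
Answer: 10166163/802792 ≈ 12.664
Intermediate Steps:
o(W) = 83/2 + W³/4 (o(W) = -5 + (W*W² - 6*(-31))/4 = -5 + (W³ + 186)/4 = -5 + (186 + W³)/4 = -5 + (93/2 + W³/4) = 83/2 + W³/4)
(o(-213) - 125683)/(-491588 + 290890) = ((83/2 + (¼)*(-213)³) - 125683)/(-491588 + 290890) = ((83/2 + (¼)*(-9663597)) - 125683)/(-200698) = ((83/2 - 9663597/4) - 125683)*(-1/200698) = (-9663431/4 - 125683)*(-1/200698) = -10166163/4*(-1/200698) = 10166163/802792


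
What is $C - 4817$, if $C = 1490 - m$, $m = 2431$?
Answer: $-5758$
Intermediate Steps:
$C = -941$ ($C = 1490 - 2431 = -941$)
$C - 4817 = -941 - 4817 = -5758$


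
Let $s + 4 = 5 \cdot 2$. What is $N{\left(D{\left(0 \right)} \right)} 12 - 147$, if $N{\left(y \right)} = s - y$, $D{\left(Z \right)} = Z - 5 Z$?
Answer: $-75$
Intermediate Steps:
$D{\left(Z \right)} = - 4 Z$
$s = 6$ ($s = -4 + 5 \cdot 2 = -4 + 10 = 6$)
$N{\left(y \right)} = 6 - y$
$N{\left(D{\left(0 \right)} \right)} 12 - 147 = \left(6 - \left(-4\right) 0\right) 12 - 147 = \left(6 - 0\right) 12 - 147 = \left(6 + 0\right) 12 - 147 = 6 \cdot 12 - 147 = 72 - 147 = -75$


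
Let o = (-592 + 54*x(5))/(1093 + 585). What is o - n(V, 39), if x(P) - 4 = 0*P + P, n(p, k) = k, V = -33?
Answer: -32774/839 ≈ -39.063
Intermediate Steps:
x(P) = 4 + P (x(P) = 4 + (0*P + P) = 4 + (0 + P) = 4 + P)
o = -53/839 (o = (-592 + 54*(4 + 5))/(1093 + 585) = (-592 + 54*9)/1678 = (-592 + 486)*(1/1678) = -106*1/1678 = -53/839 ≈ -0.063170)
o - n(V, 39) = -53/839 - 1*39 = -53/839 - 39 = -32774/839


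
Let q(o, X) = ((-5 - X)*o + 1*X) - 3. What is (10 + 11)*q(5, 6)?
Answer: -1092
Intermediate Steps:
q(o, X) = -3 + X + o*(-5 - X) (q(o, X) = (o*(-5 - X) + X) - 3 = (X + o*(-5 - X)) - 3 = -3 + X + o*(-5 - X))
(10 + 11)*q(5, 6) = (10 + 11)*(-3 + 6 - 5*5 - 1*6*5) = 21*(-3 + 6 - 25 - 30) = 21*(-52) = -1092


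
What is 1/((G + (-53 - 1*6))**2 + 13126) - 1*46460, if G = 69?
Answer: -614479959/13226 ≈ -46460.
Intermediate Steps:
1/((G + (-53 - 1*6))**2 + 13126) - 1*46460 = 1/((69 + (-53 - 1*6))**2 + 13126) - 1*46460 = 1/((69 + (-53 - 6))**2 + 13126) - 46460 = 1/((69 - 59)**2 + 13126) - 46460 = 1/(10**2 + 13126) - 46460 = 1/(100 + 13126) - 46460 = 1/13226 - 46460 = -614479959/13226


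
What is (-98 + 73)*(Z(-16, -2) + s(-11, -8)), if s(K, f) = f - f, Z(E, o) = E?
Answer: 400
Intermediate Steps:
s(K, f) = 0
(-98 + 73)*(Z(-16, -2) + s(-11, -8)) = (-98 + 73)*(-16 + 0) = -25*(-16) = 400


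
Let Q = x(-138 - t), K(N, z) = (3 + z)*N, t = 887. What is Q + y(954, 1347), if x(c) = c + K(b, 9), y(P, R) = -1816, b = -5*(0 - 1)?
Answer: -2781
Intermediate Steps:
b = 5 (b = -5*(-1) = 5)
K(N, z) = N*(3 + z)
x(c) = 60 + c (x(c) = c + 5*(3 + 9) = c + 5*12 = c + 60 = 60 + c)
Q = -965 (Q = 60 + (-138 - 1*887) = 60 + (-138 - 887) = 60 - 1025 = -965)
Q + y(954, 1347) = -965 - 1816 = -2781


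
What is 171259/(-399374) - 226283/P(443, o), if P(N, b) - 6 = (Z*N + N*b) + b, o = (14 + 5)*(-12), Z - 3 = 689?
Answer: -31384039328/20500865855 ≈ -1.5309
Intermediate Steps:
Z = 692 (Z = 3 + 689 = 692)
o = -228 (o = 19*(-12) = -228)
P(N, b) = 6 + b + 692*N + N*b (P(N, b) = 6 + ((692*N + N*b) + b) = 6 + (b + 692*N + N*b) = 6 + b + 692*N + N*b)
171259/(-399374) - 226283/P(443, o) = 171259/(-399374) - 226283/(6 - 228 + 692*443 + 443*(-228)) = 171259*(-1/399374) - 226283/(6 - 228 + 306556 - 101004) = -171259/399374 - 226283/205330 = -31384039328/20500865855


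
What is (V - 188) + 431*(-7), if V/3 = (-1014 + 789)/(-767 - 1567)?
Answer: -2493265/778 ≈ -3204.7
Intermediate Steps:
V = 225/778 (V = 3*((-1014 + 789)/(-767 - 1567)) = 3*(-225/(-2334)) = 3*(-225*(-1/2334)) = 3*(75/778) = 225/778 ≈ 0.28920)
(V - 188) + 431*(-7) = (225/778 - 188) + 431*(-7) = -146039/778 - 3017 = -2493265/778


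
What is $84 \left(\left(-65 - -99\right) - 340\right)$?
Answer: $-25704$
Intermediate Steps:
$84 \left(\left(-65 - -99\right) - 340\right) = 84 \left(\left(-65 + 99\right) - 340\right) = 84 \left(34 - 340\right) = 84 \left(-306\right) = -25704$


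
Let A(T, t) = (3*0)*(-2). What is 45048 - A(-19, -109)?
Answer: 45048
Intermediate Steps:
A(T, t) = 0 (A(T, t) = 0*(-2) = 0)
45048 - A(-19, -109) = 45048 - 1*0 = 45048 + 0 = 45048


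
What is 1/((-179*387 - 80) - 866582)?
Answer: -1/935935 ≈ -1.0685e-6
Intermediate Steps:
1/((-179*387 - 80) - 866582) = 1/((-69273 - 80) - 866582) = 1/(-69353 - 866582) = 1/(-935935) = -1/935935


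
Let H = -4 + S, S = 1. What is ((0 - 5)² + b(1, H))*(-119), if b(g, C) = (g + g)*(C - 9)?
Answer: -119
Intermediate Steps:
H = -3 (H = -4 + 1 = -3)
b(g, C) = 2*g*(-9 + C) (b(g, C) = (2*g)*(-9 + C) = 2*g*(-9 + C))
((0 - 5)² + b(1, H))*(-119) = ((0 - 5)² + 2*1*(-9 - 3))*(-119) = ((-5)² + 2*1*(-12))*(-119) = (25 - 24)*(-119) = 1*(-119) = -119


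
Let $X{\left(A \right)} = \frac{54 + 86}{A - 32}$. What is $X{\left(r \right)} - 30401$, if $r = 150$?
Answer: $- \frac{1793589}{59} \approx -30400.0$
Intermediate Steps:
$X{\left(A \right)} = \frac{140}{-32 + A}$
$X{\left(r \right)} - 30401 = \frac{140}{-32 + 150} - 30401 = \frac{140}{118} - 30401 = 140 \cdot \frac{1}{118} - 30401 = \frac{70}{59} - 30401 = - \frac{1793589}{59}$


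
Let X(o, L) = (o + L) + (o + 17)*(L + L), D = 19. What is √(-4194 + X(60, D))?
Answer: I*√1189 ≈ 34.482*I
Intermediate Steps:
X(o, L) = L + o + 2*L*(17 + o) (X(o, L) = (L + o) + (17 + o)*(2*L) = (L + o) + 2*L*(17 + o) = L + o + 2*L*(17 + o))
√(-4194 + X(60, D)) = √(-4194 + (60 + 35*19 + 2*19*60)) = √(-4194 + (60 + 665 + 2280)) = √(-4194 + 3005) = √(-1189) = I*√1189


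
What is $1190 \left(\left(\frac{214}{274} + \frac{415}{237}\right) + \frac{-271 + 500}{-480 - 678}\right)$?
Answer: $\frac{17407401515}{6266517} \approx 2777.8$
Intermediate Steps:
$1190 \left(\left(\frac{214}{274} + \frac{415}{237}\right) + \frac{-271 + 500}{-480 - 678}\right) = 1190 \left(\left(214 \cdot \frac{1}{274} + 415 \cdot \frac{1}{237}\right) + \frac{229}{-1158}\right) = 1190 \left(\left(\frac{107}{137} + \frac{415}{237}\right) + 229 \left(- \frac{1}{1158}\right)\right) = 1190 \left(\frac{82214}{32469} - \frac{229}{1158}\right) = 1190 \cdot \frac{29256137}{12533034} = \frac{17407401515}{6266517}$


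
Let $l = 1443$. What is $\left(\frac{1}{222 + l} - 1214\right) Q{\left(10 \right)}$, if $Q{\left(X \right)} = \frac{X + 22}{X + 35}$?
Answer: $- \frac{64681888}{74925} \approx -863.29$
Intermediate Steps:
$Q{\left(X \right)} = \frac{22 + X}{35 + X}$
$\left(\frac{1}{222 + l} - 1214\right) Q{\left(10 \right)} = \left(\frac{1}{222 + 1443} - 1214\right) \frac{22 + 10}{35 + 10} = \left(\frac{1}{1665} - 1214\right) \frac{1}{45} \cdot 32 = \left(- \frac{2021309}{1665}\right) \frac{32}{45} = - \frac{64681888}{74925}$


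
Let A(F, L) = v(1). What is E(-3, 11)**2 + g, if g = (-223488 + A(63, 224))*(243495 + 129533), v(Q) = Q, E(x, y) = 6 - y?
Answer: -83366908611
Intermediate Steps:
A(F, L) = 1
g = -83366908636 (g = (-223488 + 1)*(243495 + 129533) = -223487*373028 = -83366908636)
E(-3, 11)**2 + g = (6 - 1*11)**2 - 83366908636 = (6 - 11)**2 - 83366908636 = (-5)**2 - 83366908636 = 25 - 83366908636 = -83366908611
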